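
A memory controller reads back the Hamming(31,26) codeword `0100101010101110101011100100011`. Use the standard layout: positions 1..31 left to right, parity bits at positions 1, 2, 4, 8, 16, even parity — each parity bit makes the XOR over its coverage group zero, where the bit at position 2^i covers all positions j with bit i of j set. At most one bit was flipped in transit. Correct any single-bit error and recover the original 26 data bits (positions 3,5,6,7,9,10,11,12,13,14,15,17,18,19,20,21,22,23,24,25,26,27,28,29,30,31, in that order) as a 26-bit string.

s1: b1⊕b3⊕b5⊕b7⊕b9⊕b11⊕b13⊕b15⊕b17⊕b19⊕b21⊕b23⊕b25⊕b27⊕b29⊕b31 = 0⊕0⊕1⊕1⊕1⊕1⊕1⊕1⊕1⊕1⊕1⊕1⊕0⊕0⊕0⊕1 = 1
s2: b2⊕b3⊕b6⊕b7⊕b10⊕b11⊕b14⊕b15⊕b18⊕b19⊕b22⊕b23⊕b26⊕b27⊕b30⊕b31 = 1⊕0⊕0⊕1⊕0⊕1⊕1⊕1⊕0⊕1⊕1⊕1⊕1⊕0⊕1⊕1 = 1
s4: b4⊕b5⊕b6⊕b7⊕b12⊕b13⊕b14⊕b15⊕b20⊕b21⊕b22⊕b23⊕b28⊕b29⊕b30⊕b31 = 0⊕1⊕0⊕1⊕0⊕1⊕1⊕1⊕0⊕1⊕1⊕1⊕0⊕0⊕1⊕1 = 0
s8: b8⊕b9⊕b10⊕b11⊕b12⊕b13⊕b14⊕b15⊕b24⊕b25⊕b26⊕b27⊕b28⊕b29⊕b30⊕b31 = 0⊕1⊕0⊕1⊕0⊕1⊕1⊕1⊕0⊕0⊕1⊕0⊕0⊕0⊕1⊕1 = 0
s16: b16⊕b17⊕b18⊕b19⊕b20⊕b21⊕b22⊕b23⊕b24⊕b25⊕b26⊕b27⊕b28⊕b29⊕b30⊕b31 = 0⊕1⊕0⊕1⊕0⊕1⊕1⊕1⊕0⊕0⊕1⊕0⊕0⊕0⊕1⊕1 = 0
Syndrome (s16...s1) = 00011 → position 3.
Flip bit 3: corrected codeword = 0110101010101110101011100100011
Data bits at positions 3,5,6,7,9,10,11,12,13,14,15,17,18,19,20,21,22,23,24,25,26,27,28,29,30,31: 11011010111101011100100011

11011010111101011100100011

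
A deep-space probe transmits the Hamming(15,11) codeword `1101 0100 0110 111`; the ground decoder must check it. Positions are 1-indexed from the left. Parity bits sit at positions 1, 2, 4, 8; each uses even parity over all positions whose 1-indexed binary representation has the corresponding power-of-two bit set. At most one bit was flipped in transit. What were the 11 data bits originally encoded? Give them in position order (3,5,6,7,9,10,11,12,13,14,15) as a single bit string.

s1: b1⊕b3⊕b5⊕b7⊕b9⊕b11⊕b13⊕b15 = 1⊕0⊕0⊕0⊕0⊕1⊕1⊕1 = 0
s2: b2⊕b3⊕b6⊕b7⊕b10⊕b11⊕b14⊕b15 = 1⊕0⊕1⊕0⊕1⊕1⊕1⊕1 = 0
s4: b4⊕b5⊕b6⊕b7⊕b12⊕b13⊕b14⊕b15 = 1⊕0⊕1⊕0⊕0⊕1⊕1⊕1 = 1
s8: b8⊕b9⊕b10⊕b11⊕b12⊕b13⊕b14⊕b15 = 0⊕0⊕1⊕1⊕0⊕1⊕1⊕1 = 1
Syndrome (s8...s1) = 1100 → position 12.
Flip bit 12: corrected codeword = 110101000111111
Data bits at positions 3,5,6,7,9,10,11,12,13,14,15: 00100111111

00100111111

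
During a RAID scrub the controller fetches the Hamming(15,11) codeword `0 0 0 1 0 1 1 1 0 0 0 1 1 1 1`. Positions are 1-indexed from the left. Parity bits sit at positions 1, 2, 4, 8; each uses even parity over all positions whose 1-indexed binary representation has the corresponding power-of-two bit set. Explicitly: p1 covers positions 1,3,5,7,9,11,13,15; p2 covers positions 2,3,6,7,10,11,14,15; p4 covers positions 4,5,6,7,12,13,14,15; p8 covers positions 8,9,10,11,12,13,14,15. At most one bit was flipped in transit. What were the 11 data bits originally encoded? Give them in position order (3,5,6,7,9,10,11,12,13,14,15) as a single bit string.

s1: b1⊕b3⊕b5⊕b7⊕b9⊕b11⊕b13⊕b15 = 0⊕0⊕0⊕1⊕0⊕0⊕1⊕1 = 1
s2: b2⊕b3⊕b6⊕b7⊕b10⊕b11⊕b14⊕b15 = 0⊕0⊕1⊕1⊕0⊕0⊕1⊕1 = 0
s4: b4⊕b5⊕b6⊕b7⊕b12⊕b13⊕b14⊕b15 = 1⊕0⊕1⊕1⊕1⊕1⊕1⊕1 = 1
s8: b8⊕b9⊕b10⊕b11⊕b12⊕b13⊕b14⊕b15 = 1⊕0⊕0⊕0⊕1⊕1⊕1⊕1 = 1
Syndrome (s8...s1) = 1101 → position 13.
Flip bit 13: corrected codeword = 000101110001011
Data bits at positions 3,5,6,7,9,10,11,12,13,14,15: 00110001011

00110001011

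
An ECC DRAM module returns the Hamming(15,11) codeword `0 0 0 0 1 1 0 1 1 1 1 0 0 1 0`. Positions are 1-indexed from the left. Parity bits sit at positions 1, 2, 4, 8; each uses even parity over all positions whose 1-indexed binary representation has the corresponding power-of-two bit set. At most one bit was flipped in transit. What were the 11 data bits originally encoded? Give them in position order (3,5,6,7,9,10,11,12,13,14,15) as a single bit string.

01101110110

s1: b1⊕b3⊕b5⊕b7⊕b9⊕b11⊕b13⊕b15 = 0⊕0⊕1⊕0⊕1⊕1⊕0⊕0 = 1
s2: b2⊕b3⊕b6⊕b7⊕b10⊕b11⊕b14⊕b15 = 0⊕0⊕1⊕0⊕1⊕1⊕1⊕0 = 0
s4: b4⊕b5⊕b6⊕b7⊕b12⊕b13⊕b14⊕b15 = 0⊕1⊕1⊕0⊕0⊕0⊕1⊕0 = 1
s8: b8⊕b9⊕b10⊕b11⊕b12⊕b13⊕b14⊕b15 = 1⊕1⊕1⊕1⊕0⊕0⊕1⊕0 = 1
Syndrome (s8...s1) = 1101 → position 13.
Flip bit 13: corrected codeword = 000011011110110
Data bits at positions 3,5,6,7,9,10,11,12,13,14,15: 01101110110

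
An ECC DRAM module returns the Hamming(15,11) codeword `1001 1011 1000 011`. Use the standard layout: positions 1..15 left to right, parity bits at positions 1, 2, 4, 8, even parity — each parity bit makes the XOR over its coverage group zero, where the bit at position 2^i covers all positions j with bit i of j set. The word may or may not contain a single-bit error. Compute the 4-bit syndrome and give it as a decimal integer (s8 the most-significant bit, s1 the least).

s1: b1⊕b3⊕b5⊕b7⊕b9⊕b11⊕b13⊕b15 = 1⊕0⊕1⊕1⊕1⊕0⊕0⊕1 = 1
s2: b2⊕b3⊕b6⊕b7⊕b10⊕b11⊕b14⊕b15 = 0⊕0⊕0⊕1⊕0⊕0⊕1⊕1 = 1
s4: b4⊕b5⊕b6⊕b7⊕b12⊕b13⊕b14⊕b15 = 1⊕1⊕0⊕1⊕0⊕0⊕1⊕1 = 1
s8: b8⊕b9⊕b10⊕b11⊕b12⊕b13⊕b14⊕b15 = 1⊕1⊕0⊕0⊕0⊕0⊕1⊕1 = 0
Syndrome (s8...s1) = 0111 → position 7.

7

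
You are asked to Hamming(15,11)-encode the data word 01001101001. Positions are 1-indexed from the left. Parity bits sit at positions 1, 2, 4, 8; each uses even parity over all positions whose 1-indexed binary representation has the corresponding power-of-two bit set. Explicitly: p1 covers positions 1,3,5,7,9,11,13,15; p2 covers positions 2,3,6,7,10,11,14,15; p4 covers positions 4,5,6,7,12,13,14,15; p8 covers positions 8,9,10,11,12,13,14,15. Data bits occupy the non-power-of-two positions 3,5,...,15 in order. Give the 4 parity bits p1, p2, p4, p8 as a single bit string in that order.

Place data bits at non-power-of-two positions: b3=0, b5=1, b6=0, b7=0, b9=1, b10=1, b11=0, b12=1, b13=0, b14=0, b15=1.
p1 = XOR of data positions {3,5,7,9,11,13,15} = 0⊕1⊕0⊕1⊕0⊕0⊕1 = 1
p2 = XOR of data positions {3,6,7,10,11,14,15} = 0⊕0⊕0⊕1⊕0⊕0⊕1 = 0
p4 = XOR of data positions {5,6,7,12,13,14,15} = 1⊕0⊕0⊕1⊕0⊕0⊕1 = 1
p8 = XOR of data positions {9,10,11,12,13,14,15} = 1⊕1⊕0⊕1⊕0⊕0⊕1 = 0
Parity bits p1,p2,p4,p8 = 1010

1010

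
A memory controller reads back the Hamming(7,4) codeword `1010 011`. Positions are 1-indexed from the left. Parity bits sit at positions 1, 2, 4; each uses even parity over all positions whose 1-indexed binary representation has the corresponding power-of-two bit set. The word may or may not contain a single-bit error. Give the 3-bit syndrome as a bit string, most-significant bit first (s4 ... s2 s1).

011

s1: b1⊕b3⊕b5⊕b7 = 1⊕1⊕0⊕1 = 1
s2: b2⊕b3⊕b6⊕b7 = 0⊕1⊕1⊕1 = 1
s4: b4⊕b5⊕b6⊕b7 = 0⊕0⊕1⊕1 = 0
Syndrome (s4...s1) = 011 → position 3.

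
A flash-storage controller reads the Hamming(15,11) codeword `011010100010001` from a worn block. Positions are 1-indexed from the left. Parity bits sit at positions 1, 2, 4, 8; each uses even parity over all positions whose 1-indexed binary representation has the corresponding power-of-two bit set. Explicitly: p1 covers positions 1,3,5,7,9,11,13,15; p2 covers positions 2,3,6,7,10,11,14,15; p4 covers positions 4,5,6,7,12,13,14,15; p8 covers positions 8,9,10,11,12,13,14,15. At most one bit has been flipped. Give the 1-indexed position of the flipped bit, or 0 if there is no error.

s1: b1⊕b3⊕b5⊕b7⊕b9⊕b11⊕b13⊕b15 = 0⊕1⊕1⊕1⊕0⊕1⊕0⊕1 = 1
s2: b2⊕b3⊕b6⊕b7⊕b10⊕b11⊕b14⊕b15 = 1⊕1⊕0⊕1⊕0⊕1⊕0⊕1 = 1
s4: b4⊕b5⊕b6⊕b7⊕b12⊕b13⊕b14⊕b15 = 0⊕1⊕0⊕1⊕0⊕0⊕0⊕1 = 1
s8: b8⊕b9⊕b10⊕b11⊕b12⊕b13⊕b14⊕b15 = 0⊕0⊕0⊕1⊕0⊕0⊕0⊕1 = 0
Syndrome (s8...s1) = 0111 → position 7.

7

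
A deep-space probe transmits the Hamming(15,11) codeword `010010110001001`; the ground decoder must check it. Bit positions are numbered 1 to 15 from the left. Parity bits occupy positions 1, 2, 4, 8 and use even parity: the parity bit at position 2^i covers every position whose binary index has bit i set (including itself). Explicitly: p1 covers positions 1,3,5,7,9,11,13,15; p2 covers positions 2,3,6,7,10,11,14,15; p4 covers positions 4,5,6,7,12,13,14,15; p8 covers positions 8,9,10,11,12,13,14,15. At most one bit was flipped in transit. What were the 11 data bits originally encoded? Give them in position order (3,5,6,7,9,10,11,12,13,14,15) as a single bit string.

01010011001

s1: b1⊕b3⊕b5⊕b7⊕b9⊕b11⊕b13⊕b15 = 0⊕0⊕1⊕1⊕0⊕0⊕0⊕1 = 1
s2: b2⊕b3⊕b6⊕b7⊕b10⊕b11⊕b14⊕b15 = 1⊕0⊕0⊕1⊕0⊕0⊕0⊕1 = 1
s4: b4⊕b5⊕b6⊕b7⊕b12⊕b13⊕b14⊕b15 = 0⊕1⊕0⊕1⊕1⊕0⊕0⊕1 = 0
s8: b8⊕b9⊕b10⊕b11⊕b12⊕b13⊕b14⊕b15 = 1⊕0⊕0⊕0⊕1⊕0⊕0⊕1 = 1
Syndrome (s8...s1) = 1011 → position 11.
Flip bit 11: corrected codeword = 010010110011001
Data bits at positions 3,5,6,7,9,10,11,12,13,14,15: 01010011001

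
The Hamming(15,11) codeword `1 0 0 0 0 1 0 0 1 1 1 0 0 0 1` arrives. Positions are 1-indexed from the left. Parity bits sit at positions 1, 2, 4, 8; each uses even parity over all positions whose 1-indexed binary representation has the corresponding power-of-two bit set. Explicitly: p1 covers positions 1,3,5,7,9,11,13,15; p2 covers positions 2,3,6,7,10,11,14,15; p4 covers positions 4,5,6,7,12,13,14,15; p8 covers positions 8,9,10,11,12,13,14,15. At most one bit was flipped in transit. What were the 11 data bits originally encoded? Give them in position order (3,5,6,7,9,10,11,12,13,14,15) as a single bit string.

s1: b1⊕b3⊕b5⊕b7⊕b9⊕b11⊕b13⊕b15 = 1⊕0⊕0⊕0⊕1⊕1⊕0⊕1 = 0
s2: b2⊕b3⊕b6⊕b7⊕b10⊕b11⊕b14⊕b15 = 0⊕0⊕1⊕0⊕1⊕1⊕0⊕1 = 0
s4: b4⊕b5⊕b6⊕b7⊕b12⊕b13⊕b14⊕b15 = 0⊕0⊕1⊕0⊕0⊕0⊕0⊕1 = 0
s8: b8⊕b9⊕b10⊕b11⊕b12⊕b13⊕b14⊕b15 = 0⊕1⊕1⊕1⊕0⊕0⊕0⊕1 = 0
Syndrome (s8...s1) = 0000 → position 0 (no error).
No correction needed.
Data bits at positions 3,5,6,7,9,10,11,12,13,14,15: 00101110001

00101110001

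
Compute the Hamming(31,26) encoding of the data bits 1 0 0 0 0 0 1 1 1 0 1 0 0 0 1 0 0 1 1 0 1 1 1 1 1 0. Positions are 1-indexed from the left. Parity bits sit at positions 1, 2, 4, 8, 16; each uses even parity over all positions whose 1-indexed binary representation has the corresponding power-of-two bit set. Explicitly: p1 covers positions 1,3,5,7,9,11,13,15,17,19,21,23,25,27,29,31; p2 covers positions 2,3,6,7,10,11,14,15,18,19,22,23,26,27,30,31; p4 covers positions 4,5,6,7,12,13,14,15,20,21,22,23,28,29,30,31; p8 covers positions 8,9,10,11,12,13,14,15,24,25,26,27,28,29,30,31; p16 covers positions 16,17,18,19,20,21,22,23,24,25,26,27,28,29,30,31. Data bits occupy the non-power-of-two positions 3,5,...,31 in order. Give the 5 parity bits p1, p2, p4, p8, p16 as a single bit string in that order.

Place data bits at non-power-of-two positions: b3=1, b5=0, b6=0, b7=0, b9=0, b10=0, b11=1, b12=1, b13=1, b14=0, b15=1, b17=0, b18=0, b19=0, b20=1, b21=0, b22=0, b23=1, b24=1, b25=0, b26=1, b27=1, b28=1, b29=1, b30=1, b31=0.
p1 = XOR of data positions {3,5,7,9,11,13,15,17,19,21,23,25,27,29,31} = 1⊕0⊕0⊕0⊕1⊕1⊕1⊕0⊕0⊕0⊕1⊕0⊕1⊕1⊕0 = 1
p2 = XOR of data positions {3,6,7,10,11,14,15,18,19,22,23,26,27,30,31} = 1⊕0⊕0⊕0⊕1⊕0⊕1⊕0⊕0⊕0⊕1⊕1⊕1⊕1⊕0 = 1
p4 = XOR of data positions {5,6,7,12,13,14,15,20,21,22,23,28,29,30,31} = 0⊕0⊕0⊕1⊕1⊕0⊕1⊕1⊕0⊕0⊕1⊕1⊕1⊕1⊕0 = 0
p8 = XOR of data positions {9,10,11,12,13,14,15,24,25,26,27,28,29,30,31} = 0⊕0⊕1⊕1⊕1⊕0⊕1⊕1⊕0⊕1⊕1⊕1⊕1⊕1⊕0 = 0
p16 = XOR of data positions {17,18,19,20,21,22,23,24,25,26,27,28,29,30,31} = 0⊕0⊕0⊕1⊕0⊕0⊕1⊕1⊕0⊕1⊕1⊕1⊕1⊕1⊕0 = 0
Parity bits p1,p2,p4,p8,p16 = 11000

11000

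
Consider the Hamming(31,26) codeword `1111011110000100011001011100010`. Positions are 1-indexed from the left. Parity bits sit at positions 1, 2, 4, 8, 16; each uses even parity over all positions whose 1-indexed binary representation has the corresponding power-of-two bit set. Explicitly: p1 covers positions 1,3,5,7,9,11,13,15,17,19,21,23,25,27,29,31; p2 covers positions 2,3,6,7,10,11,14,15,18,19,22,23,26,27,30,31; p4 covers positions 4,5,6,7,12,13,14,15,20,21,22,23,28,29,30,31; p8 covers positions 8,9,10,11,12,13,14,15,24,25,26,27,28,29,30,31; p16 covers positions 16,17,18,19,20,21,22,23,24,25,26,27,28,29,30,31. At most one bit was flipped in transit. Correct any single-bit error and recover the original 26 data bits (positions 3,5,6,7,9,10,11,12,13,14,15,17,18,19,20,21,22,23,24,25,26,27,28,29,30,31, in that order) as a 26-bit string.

s1: b1⊕b3⊕b5⊕b7⊕b9⊕b11⊕b13⊕b15⊕b17⊕b19⊕b21⊕b23⊕b25⊕b27⊕b29⊕b31 = 1⊕1⊕0⊕1⊕1⊕0⊕0⊕0⊕0⊕1⊕0⊕0⊕1⊕0⊕0⊕0 = 0
s2: b2⊕b3⊕b6⊕b7⊕b10⊕b11⊕b14⊕b15⊕b18⊕b19⊕b22⊕b23⊕b26⊕b27⊕b30⊕b31 = 1⊕1⊕1⊕1⊕0⊕0⊕1⊕0⊕1⊕1⊕1⊕0⊕1⊕0⊕1⊕0 = 0
s4: b4⊕b5⊕b6⊕b7⊕b12⊕b13⊕b14⊕b15⊕b20⊕b21⊕b22⊕b23⊕b28⊕b29⊕b30⊕b31 = 1⊕0⊕1⊕1⊕0⊕0⊕1⊕0⊕0⊕0⊕1⊕0⊕0⊕0⊕1⊕0 = 0
s8: b8⊕b9⊕b10⊕b11⊕b12⊕b13⊕b14⊕b15⊕b24⊕b25⊕b26⊕b27⊕b28⊕b29⊕b30⊕b31 = 1⊕1⊕0⊕0⊕0⊕0⊕1⊕0⊕1⊕1⊕1⊕0⊕0⊕0⊕1⊕0 = 1
s16: b16⊕b17⊕b18⊕b19⊕b20⊕b21⊕b22⊕b23⊕b24⊕b25⊕b26⊕b27⊕b28⊕b29⊕b30⊕b31 = 0⊕0⊕1⊕1⊕0⊕0⊕1⊕0⊕1⊕1⊕1⊕0⊕0⊕0⊕1⊕0 = 1
Syndrome (s16...s1) = 11000 → position 24.
Flip bit 24: corrected codeword = 1111011110000100011001001100010
Data bits at positions 3,5,6,7,9,10,11,12,13,14,15,17,18,19,20,21,22,23,24,25,26,27,28,29,30,31: 10111000010011001001100010

10111000010011001001100010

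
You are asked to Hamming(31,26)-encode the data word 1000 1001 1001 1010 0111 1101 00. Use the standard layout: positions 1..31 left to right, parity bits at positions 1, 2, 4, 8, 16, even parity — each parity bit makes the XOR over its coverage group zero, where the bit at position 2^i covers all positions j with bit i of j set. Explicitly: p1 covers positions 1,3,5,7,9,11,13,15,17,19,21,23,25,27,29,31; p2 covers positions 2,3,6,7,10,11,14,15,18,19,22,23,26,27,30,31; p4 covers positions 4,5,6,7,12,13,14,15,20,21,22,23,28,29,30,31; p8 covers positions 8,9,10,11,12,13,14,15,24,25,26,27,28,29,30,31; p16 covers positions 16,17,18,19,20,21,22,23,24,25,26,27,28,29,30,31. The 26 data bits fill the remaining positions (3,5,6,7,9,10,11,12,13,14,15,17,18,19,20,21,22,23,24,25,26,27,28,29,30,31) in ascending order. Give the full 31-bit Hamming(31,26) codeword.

0111000010011001110100111110100

Place data bits at non-power-of-two positions: b3=1, b5=0, b6=0, b7=0, b9=1, b10=0, b11=0, b12=1, b13=1, b14=0, b15=0, b17=1, b18=1, b19=0, b20=1, b21=0, b22=0, b23=1, b24=1, b25=1, b26=1, b27=1, b28=0, b29=1, b30=0, b31=0.
p1 = XOR of data positions {3,5,7,9,11,13,15,17,19,21,23,25,27,29,31} = 1⊕0⊕0⊕1⊕0⊕1⊕0⊕1⊕0⊕0⊕1⊕1⊕1⊕1⊕0 = 0
p2 = XOR of data positions {3,6,7,10,11,14,15,18,19,22,23,26,27,30,31} = 1⊕0⊕0⊕0⊕0⊕0⊕0⊕1⊕0⊕0⊕1⊕1⊕1⊕0⊕0 = 1
p4 = XOR of data positions {5,6,7,12,13,14,15,20,21,22,23,28,29,30,31} = 0⊕0⊕0⊕1⊕1⊕0⊕0⊕1⊕0⊕0⊕1⊕0⊕1⊕0⊕0 = 1
p8 = XOR of data positions {9,10,11,12,13,14,15,24,25,26,27,28,29,30,31} = 1⊕0⊕0⊕1⊕1⊕0⊕0⊕1⊕1⊕1⊕1⊕0⊕1⊕0⊕0 = 0
p16 = XOR of data positions {17,18,19,20,21,22,23,24,25,26,27,28,29,30,31} = 1⊕1⊕0⊕1⊕0⊕0⊕1⊕1⊕1⊕1⊕1⊕0⊕1⊕0⊕0 = 1
Codeword b1..b31 = 0111000010011001110100111110100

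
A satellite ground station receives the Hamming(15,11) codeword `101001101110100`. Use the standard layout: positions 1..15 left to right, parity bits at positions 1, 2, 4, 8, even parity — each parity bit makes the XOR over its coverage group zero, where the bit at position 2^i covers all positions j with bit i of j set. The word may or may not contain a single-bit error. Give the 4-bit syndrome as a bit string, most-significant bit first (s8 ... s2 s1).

0110

s1: b1⊕b3⊕b5⊕b7⊕b9⊕b11⊕b13⊕b15 = 1⊕1⊕0⊕1⊕1⊕1⊕1⊕0 = 0
s2: b2⊕b3⊕b6⊕b7⊕b10⊕b11⊕b14⊕b15 = 0⊕1⊕1⊕1⊕1⊕1⊕0⊕0 = 1
s4: b4⊕b5⊕b6⊕b7⊕b12⊕b13⊕b14⊕b15 = 0⊕0⊕1⊕1⊕0⊕1⊕0⊕0 = 1
s8: b8⊕b9⊕b10⊕b11⊕b12⊕b13⊕b14⊕b15 = 0⊕1⊕1⊕1⊕0⊕1⊕0⊕0 = 0
Syndrome (s8...s1) = 0110 → position 6.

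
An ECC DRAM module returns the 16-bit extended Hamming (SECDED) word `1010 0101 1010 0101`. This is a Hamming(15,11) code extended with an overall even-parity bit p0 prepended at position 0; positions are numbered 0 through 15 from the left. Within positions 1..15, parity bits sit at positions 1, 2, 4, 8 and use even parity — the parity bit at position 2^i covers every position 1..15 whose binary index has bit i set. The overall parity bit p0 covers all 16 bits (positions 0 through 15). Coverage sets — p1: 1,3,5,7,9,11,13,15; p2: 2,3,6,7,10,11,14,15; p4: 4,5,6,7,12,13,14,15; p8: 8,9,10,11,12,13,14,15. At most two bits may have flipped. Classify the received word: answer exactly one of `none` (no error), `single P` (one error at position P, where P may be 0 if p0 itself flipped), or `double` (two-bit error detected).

s1: b1⊕b3⊕b5⊕b7⊕b9⊕b11⊕b13⊕b15 = 0⊕0⊕1⊕1⊕0⊕0⊕1⊕1 = 0
s2: b2⊕b3⊕b6⊕b7⊕b10⊕b11⊕b14⊕b15 = 1⊕0⊕0⊕1⊕1⊕0⊕0⊕1 = 0
s4: b4⊕b5⊕b6⊕b7⊕b12⊕b13⊕b14⊕b15 = 0⊕1⊕0⊕1⊕0⊕1⊕0⊕1 = 0
s8: b8⊕b9⊕b10⊕b11⊕b12⊕b13⊕b14⊕b15 = 1⊕0⊕1⊕0⊕0⊕1⊕0⊕1 = 0
Syndrome (s8...s1) = 0000 → position 0 (no error).
Overall parity (XOR of all 16 bits, including p0): 1⊕0⊕1⊕0⊕0⊕1⊕0⊕1⊕1⊕0⊕1⊕0⊕0⊕1⊕0⊕1 = 0
Overall=0, syndrome position=0 → no error.

none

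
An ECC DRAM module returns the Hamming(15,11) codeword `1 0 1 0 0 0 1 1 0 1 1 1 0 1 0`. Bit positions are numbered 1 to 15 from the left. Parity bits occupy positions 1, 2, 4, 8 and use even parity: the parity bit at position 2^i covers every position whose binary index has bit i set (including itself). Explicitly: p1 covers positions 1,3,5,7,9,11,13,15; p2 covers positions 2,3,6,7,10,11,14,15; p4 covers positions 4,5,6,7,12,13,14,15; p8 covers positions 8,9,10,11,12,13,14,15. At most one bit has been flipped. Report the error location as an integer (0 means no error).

14

s1: b1⊕b3⊕b5⊕b7⊕b9⊕b11⊕b13⊕b15 = 1⊕1⊕0⊕1⊕0⊕1⊕0⊕0 = 0
s2: b2⊕b3⊕b6⊕b7⊕b10⊕b11⊕b14⊕b15 = 0⊕1⊕0⊕1⊕1⊕1⊕1⊕0 = 1
s4: b4⊕b5⊕b6⊕b7⊕b12⊕b13⊕b14⊕b15 = 0⊕0⊕0⊕1⊕1⊕0⊕1⊕0 = 1
s8: b8⊕b9⊕b10⊕b11⊕b12⊕b13⊕b14⊕b15 = 1⊕0⊕1⊕1⊕1⊕0⊕1⊕0 = 1
Syndrome (s8...s1) = 1110 → position 14.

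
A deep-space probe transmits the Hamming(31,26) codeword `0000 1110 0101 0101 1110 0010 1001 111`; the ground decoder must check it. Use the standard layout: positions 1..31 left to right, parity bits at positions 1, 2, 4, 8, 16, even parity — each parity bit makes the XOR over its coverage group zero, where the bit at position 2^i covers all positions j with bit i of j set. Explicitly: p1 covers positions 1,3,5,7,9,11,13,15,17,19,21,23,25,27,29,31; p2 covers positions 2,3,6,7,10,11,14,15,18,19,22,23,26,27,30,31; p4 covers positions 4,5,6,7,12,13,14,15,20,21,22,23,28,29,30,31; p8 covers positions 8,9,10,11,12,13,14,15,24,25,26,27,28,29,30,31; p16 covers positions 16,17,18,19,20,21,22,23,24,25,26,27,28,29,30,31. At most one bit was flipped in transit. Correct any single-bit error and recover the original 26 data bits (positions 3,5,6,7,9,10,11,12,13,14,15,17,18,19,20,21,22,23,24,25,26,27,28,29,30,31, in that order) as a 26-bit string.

s1: b1⊕b3⊕b5⊕b7⊕b9⊕b11⊕b13⊕b15⊕b17⊕b19⊕b21⊕b23⊕b25⊕b27⊕b29⊕b31 = 0⊕0⊕1⊕1⊕0⊕0⊕0⊕0⊕1⊕1⊕0⊕1⊕1⊕0⊕1⊕1 = 0
s2: b2⊕b3⊕b6⊕b7⊕b10⊕b11⊕b14⊕b15⊕b18⊕b19⊕b22⊕b23⊕b26⊕b27⊕b30⊕b31 = 0⊕0⊕1⊕1⊕1⊕0⊕1⊕0⊕1⊕1⊕0⊕1⊕0⊕0⊕1⊕1 = 1
s4: b4⊕b5⊕b6⊕b7⊕b12⊕b13⊕b14⊕b15⊕b20⊕b21⊕b22⊕b23⊕b28⊕b29⊕b30⊕b31 = 0⊕1⊕1⊕1⊕1⊕0⊕1⊕0⊕0⊕0⊕0⊕1⊕1⊕1⊕1⊕1 = 0
s8: b8⊕b9⊕b10⊕b11⊕b12⊕b13⊕b14⊕b15⊕b24⊕b25⊕b26⊕b27⊕b28⊕b29⊕b30⊕b31 = 0⊕0⊕1⊕0⊕1⊕0⊕1⊕0⊕0⊕1⊕0⊕0⊕1⊕1⊕1⊕1 = 0
s16: b16⊕b17⊕b18⊕b19⊕b20⊕b21⊕b22⊕b23⊕b24⊕b25⊕b26⊕b27⊕b28⊕b29⊕b30⊕b31 = 1⊕1⊕1⊕1⊕0⊕0⊕0⊕1⊕0⊕1⊕0⊕0⊕1⊕1⊕1⊕1 = 0
Syndrome (s16...s1) = 00010 → position 2.
Flip bit 2: corrected codeword = 0100111001010101111000101001111
Data bits at positions 3,5,6,7,9,10,11,12,13,14,15,17,18,19,20,21,22,23,24,25,26,27,28,29,30,31: 01110101010111000101001111

01110101010111000101001111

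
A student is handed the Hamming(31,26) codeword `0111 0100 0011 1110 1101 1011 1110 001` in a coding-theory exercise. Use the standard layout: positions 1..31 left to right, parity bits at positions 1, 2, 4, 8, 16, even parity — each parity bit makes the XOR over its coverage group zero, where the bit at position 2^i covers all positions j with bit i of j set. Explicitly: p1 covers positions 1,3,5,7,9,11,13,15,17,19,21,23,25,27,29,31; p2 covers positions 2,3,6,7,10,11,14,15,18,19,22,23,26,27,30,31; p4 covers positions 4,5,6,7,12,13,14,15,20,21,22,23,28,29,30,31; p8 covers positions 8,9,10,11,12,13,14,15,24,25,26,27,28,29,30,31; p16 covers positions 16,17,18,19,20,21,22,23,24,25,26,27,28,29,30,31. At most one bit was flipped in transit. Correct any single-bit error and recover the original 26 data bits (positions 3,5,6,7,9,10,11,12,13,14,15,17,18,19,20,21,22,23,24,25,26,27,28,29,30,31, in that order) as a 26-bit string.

s1: b1⊕b3⊕b5⊕b7⊕b9⊕b11⊕b13⊕b15⊕b17⊕b19⊕b21⊕b23⊕b25⊕b27⊕b29⊕b31 = 0⊕1⊕0⊕0⊕0⊕1⊕1⊕1⊕1⊕0⊕1⊕1⊕1⊕1⊕0⊕1 = 0
s2: b2⊕b3⊕b6⊕b7⊕b10⊕b11⊕b14⊕b15⊕b18⊕b19⊕b22⊕b23⊕b26⊕b27⊕b30⊕b31 = 1⊕1⊕1⊕0⊕0⊕1⊕1⊕1⊕1⊕0⊕0⊕1⊕1⊕1⊕0⊕1 = 1
s4: b4⊕b5⊕b6⊕b7⊕b12⊕b13⊕b14⊕b15⊕b20⊕b21⊕b22⊕b23⊕b28⊕b29⊕b30⊕b31 = 1⊕0⊕1⊕0⊕1⊕1⊕1⊕1⊕1⊕1⊕0⊕1⊕0⊕0⊕0⊕1 = 0
s8: b8⊕b9⊕b10⊕b11⊕b12⊕b13⊕b14⊕b15⊕b24⊕b25⊕b26⊕b27⊕b28⊕b29⊕b30⊕b31 = 0⊕0⊕0⊕1⊕1⊕1⊕1⊕1⊕1⊕1⊕1⊕1⊕0⊕0⊕0⊕1 = 0
s16: b16⊕b17⊕b18⊕b19⊕b20⊕b21⊕b22⊕b23⊕b24⊕b25⊕b26⊕b27⊕b28⊕b29⊕b30⊕b31 = 0⊕1⊕1⊕0⊕1⊕1⊕0⊕1⊕1⊕1⊕1⊕1⊕0⊕0⊕0⊕1 = 0
Syndrome (s16...s1) = 00010 → position 2.
Flip bit 2: corrected codeword = 0011010000111110110110111110001
Data bits at positions 3,5,6,7,9,10,11,12,13,14,15,17,18,19,20,21,22,23,24,25,26,27,28,29,30,31: 10100011111110110111110001

10100011111110110111110001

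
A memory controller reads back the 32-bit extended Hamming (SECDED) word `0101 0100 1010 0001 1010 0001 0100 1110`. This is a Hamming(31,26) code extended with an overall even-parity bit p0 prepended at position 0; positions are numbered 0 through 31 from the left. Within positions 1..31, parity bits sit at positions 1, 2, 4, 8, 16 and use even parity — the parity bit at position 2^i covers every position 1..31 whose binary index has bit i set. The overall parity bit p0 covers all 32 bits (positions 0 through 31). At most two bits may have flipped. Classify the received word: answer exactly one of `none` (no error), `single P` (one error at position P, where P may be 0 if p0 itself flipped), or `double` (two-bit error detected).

s1: b1⊕b3⊕b5⊕b7⊕b9⊕b11⊕b13⊕b15⊕b17⊕b19⊕b21⊕b23⊕b25⊕b27⊕b29⊕b31 = 1⊕1⊕1⊕0⊕0⊕0⊕0⊕1⊕0⊕0⊕0⊕1⊕1⊕0⊕1⊕0 = 1
s2: b2⊕b3⊕b6⊕b7⊕b10⊕b11⊕b14⊕b15⊕b18⊕b19⊕b22⊕b23⊕b26⊕b27⊕b30⊕b31 = 0⊕1⊕0⊕0⊕1⊕0⊕0⊕1⊕1⊕0⊕0⊕1⊕0⊕0⊕1⊕0 = 0
s4: b4⊕b5⊕b6⊕b7⊕b12⊕b13⊕b14⊕b15⊕b20⊕b21⊕b22⊕b23⊕b28⊕b29⊕b30⊕b31 = 0⊕1⊕0⊕0⊕0⊕0⊕0⊕1⊕0⊕0⊕0⊕1⊕1⊕1⊕1⊕0 = 0
s8: b8⊕b9⊕b10⊕b11⊕b12⊕b13⊕b14⊕b15⊕b24⊕b25⊕b26⊕b27⊕b28⊕b29⊕b30⊕b31 = 1⊕0⊕1⊕0⊕0⊕0⊕0⊕1⊕0⊕1⊕0⊕0⊕1⊕1⊕1⊕0 = 1
s16: b16⊕b17⊕b18⊕b19⊕b20⊕b21⊕b22⊕b23⊕b24⊕b25⊕b26⊕b27⊕b28⊕b29⊕b30⊕b31 = 1⊕0⊕1⊕0⊕0⊕0⊕0⊕1⊕0⊕1⊕0⊕0⊕1⊕1⊕1⊕0 = 1
Syndrome (s16...s1) = 11001 → position 25.
Overall parity (XOR of all 32 bits, including p0): 0⊕1⊕0⊕1⊕0⊕1⊕0⊕0⊕1⊕0⊕1⊕0⊕0⊕0⊕0⊕1⊕1⊕0⊕1⊕0⊕0⊕0⊕0⊕1⊕0⊕1⊕0⊕0⊕1⊕1⊕1⊕0 = 1
Overall=1, syndrome position=25 → single-bit error at position 25.

single 25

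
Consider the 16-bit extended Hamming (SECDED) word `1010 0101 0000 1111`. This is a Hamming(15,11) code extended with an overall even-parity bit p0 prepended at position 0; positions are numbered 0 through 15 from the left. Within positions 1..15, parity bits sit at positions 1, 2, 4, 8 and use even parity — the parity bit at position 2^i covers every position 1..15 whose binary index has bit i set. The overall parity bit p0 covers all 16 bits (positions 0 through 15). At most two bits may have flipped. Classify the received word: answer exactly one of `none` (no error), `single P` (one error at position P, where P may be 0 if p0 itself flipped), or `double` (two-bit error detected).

none

s1: b1⊕b3⊕b5⊕b7⊕b9⊕b11⊕b13⊕b15 = 0⊕0⊕1⊕1⊕0⊕0⊕1⊕1 = 0
s2: b2⊕b3⊕b6⊕b7⊕b10⊕b11⊕b14⊕b15 = 1⊕0⊕0⊕1⊕0⊕0⊕1⊕1 = 0
s4: b4⊕b5⊕b6⊕b7⊕b12⊕b13⊕b14⊕b15 = 0⊕1⊕0⊕1⊕1⊕1⊕1⊕1 = 0
s8: b8⊕b9⊕b10⊕b11⊕b12⊕b13⊕b14⊕b15 = 0⊕0⊕0⊕0⊕1⊕1⊕1⊕1 = 0
Syndrome (s8...s1) = 0000 → position 0 (no error).
Overall parity (XOR of all 16 bits, including p0): 1⊕0⊕1⊕0⊕0⊕1⊕0⊕1⊕0⊕0⊕0⊕0⊕1⊕1⊕1⊕1 = 0
Overall=0, syndrome position=0 → no error.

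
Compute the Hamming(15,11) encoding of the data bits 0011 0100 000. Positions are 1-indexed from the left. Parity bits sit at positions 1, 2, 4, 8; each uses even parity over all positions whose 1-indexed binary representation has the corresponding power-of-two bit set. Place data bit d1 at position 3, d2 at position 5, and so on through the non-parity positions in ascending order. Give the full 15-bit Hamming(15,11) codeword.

110001110100000

Place data bits at non-power-of-two positions: b3=0, b5=0, b6=1, b7=1, b9=0, b10=1, b11=0, b12=0, b13=0, b14=0, b15=0.
p1 = XOR of data positions {3,5,7,9,11,13,15} = 0⊕0⊕1⊕0⊕0⊕0⊕0 = 1
p2 = XOR of data positions {3,6,7,10,11,14,15} = 0⊕1⊕1⊕1⊕0⊕0⊕0 = 1
p4 = XOR of data positions {5,6,7,12,13,14,15} = 0⊕1⊕1⊕0⊕0⊕0⊕0 = 0
p8 = XOR of data positions {9,10,11,12,13,14,15} = 0⊕1⊕0⊕0⊕0⊕0⊕0 = 1
Codeword b1..b15 = 110001110100000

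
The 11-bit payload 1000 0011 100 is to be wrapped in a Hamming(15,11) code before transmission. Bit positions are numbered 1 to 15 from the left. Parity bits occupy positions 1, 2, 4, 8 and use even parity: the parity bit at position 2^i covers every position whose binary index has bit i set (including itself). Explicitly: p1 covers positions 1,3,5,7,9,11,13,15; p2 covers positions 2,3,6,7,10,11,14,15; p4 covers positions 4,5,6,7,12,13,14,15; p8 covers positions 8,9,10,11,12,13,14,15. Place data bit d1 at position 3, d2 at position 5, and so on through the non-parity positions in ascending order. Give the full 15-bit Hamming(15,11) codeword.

101000010011100

Place data bits at non-power-of-two positions: b3=1, b5=0, b6=0, b7=0, b9=0, b10=0, b11=1, b12=1, b13=1, b14=0, b15=0.
p1 = XOR of data positions {3,5,7,9,11,13,15} = 1⊕0⊕0⊕0⊕1⊕1⊕0 = 1
p2 = XOR of data positions {3,6,7,10,11,14,15} = 1⊕0⊕0⊕0⊕1⊕0⊕0 = 0
p4 = XOR of data positions {5,6,7,12,13,14,15} = 0⊕0⊕0⊕1⊕1⊕0⊕0 = 0
p8 = XOR of data positions {9,10,11,12,13,14,15} = 0⊕0⊕1⊕1⊕1⊕0⊕0 = 1
Codeword b1..b15 = 101000010011100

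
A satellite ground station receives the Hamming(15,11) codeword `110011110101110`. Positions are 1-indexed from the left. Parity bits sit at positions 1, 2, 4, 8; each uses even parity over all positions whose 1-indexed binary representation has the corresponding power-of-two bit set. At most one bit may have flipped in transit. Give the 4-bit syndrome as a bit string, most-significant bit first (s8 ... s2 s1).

1010

s1: b1⊕b3⊕b5⊕b7⊕b9⊕b11⊕b13⊕b15 = 1⊕0⊕1⊕1⊕0⊕0⊕1⊕0 = 0
s2: b2⊕b3⊕b6⊕b7⊕b10⊕b11⊕b14⊕b15 = 1⊕0⊕1⊕1⊕1⊕0⊕1⊕0 = 1
s4: b4⊕b5⊕b6⊕b7⊕b12⊕b13⊕b14⊕b15 = 0⊕1⊕1⊕1⊕1⊕1⊕1⊕0 = 0
s8: b8⊕b9⊕b10⊕b11⊕b12⊕b13⊕b14⊕b15 = 1⊕0⊕1⊕0⊕1⊕1⊕1⊕0 = 1
Syndrome (s8...s1) = 1010 → position 10.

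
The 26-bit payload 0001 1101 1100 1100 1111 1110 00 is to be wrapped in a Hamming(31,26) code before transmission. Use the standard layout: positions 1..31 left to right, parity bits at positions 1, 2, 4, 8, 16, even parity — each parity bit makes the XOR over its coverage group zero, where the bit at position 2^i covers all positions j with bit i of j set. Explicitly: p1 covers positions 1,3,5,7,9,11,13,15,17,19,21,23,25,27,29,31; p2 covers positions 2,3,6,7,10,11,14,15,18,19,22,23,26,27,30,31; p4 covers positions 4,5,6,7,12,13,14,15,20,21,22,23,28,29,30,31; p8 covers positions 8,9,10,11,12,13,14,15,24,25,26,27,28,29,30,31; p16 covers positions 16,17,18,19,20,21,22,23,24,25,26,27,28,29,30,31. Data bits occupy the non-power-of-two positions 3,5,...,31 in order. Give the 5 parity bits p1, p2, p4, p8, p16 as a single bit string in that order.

Place data bits at non-power-of-two positions: b3=0, b5=0, b6=0, b7=1, b9=1, b10=1, b11=0, b12=1, b13=1, b14=1, b15=0, b17=0, b18=1, b19=1, b20=0, b21=0, b22=1, b23=1, b24=1, b25=1, b26=1, b27=1, b28=1, b29=0, b30=0, b31=0.
p1 = XOR of data positions {3,5,7,9,11,13,15,17,19,21,23,25,27,29,31} = 0⊕0⊕1⊕1⊕0⊕1⊕0⊕0⊕1⊕0⊕1⊕1⊕1⊕0⊕0 = 1
p2 = XOR of data positions {3,6,7,10,11,14,15,18,19,22,23,26,27,30,31} = 0⊕0⊕1⊕1⊕0⊕1⊕0⊕1⊕1⊕1⊕1⊕1⊕1⊕0⊕0 = 1
p4 = XOR of data positions {5,6,7,12,13,14,15,20,21,22,23,28,29,30,31} = 0⊕0⊕1⊕1⊕1⊕1⊕0⊕0⊕0⊕1⊕1⊕1⊕0⊕0⊕0 = 1
p8 = XOR of data positions {9,10,11,12,13,14,15,24,25,26,27,28,29,30,31} = 1⊕1⊕0⊕1⊕1⊕1⊕0⊕1⊕1⊕1⊕1⊕1⊕0⊕0⊕0 = 0
p16 = XOR of data positions {17,18,19,20,21,22,23,24,25,26,27,28,29,30,31} = 0⊕1⊕1⊕0⊕0⊕1⊕1⊕1⊕1⊕1⊕1⊕1⊕0⊕0⊕0 = 1
Parity bits p1,p2,p4,p8,p16 = 11101

11101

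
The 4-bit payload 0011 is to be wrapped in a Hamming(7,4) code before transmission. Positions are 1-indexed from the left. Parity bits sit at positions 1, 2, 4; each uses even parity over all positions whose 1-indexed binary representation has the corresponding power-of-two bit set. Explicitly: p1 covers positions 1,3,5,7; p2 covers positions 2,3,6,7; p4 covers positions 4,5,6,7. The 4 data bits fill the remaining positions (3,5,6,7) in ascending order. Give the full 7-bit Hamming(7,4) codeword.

1000011

Place data bits at non-power-of-two positions: b3=0, b5=0, b6=1, b7=1.
p1 = XOR of data positions {3,5,7} = 0⊕0⊕1 = 1
p2 = XOR of data positions {3,6,7} = 0⊕1⊕1 = 0
p4 = XOR of data positions {5,6,7} = 0⊕1⊕1 = 0
Codeword b1..b7 = 1000011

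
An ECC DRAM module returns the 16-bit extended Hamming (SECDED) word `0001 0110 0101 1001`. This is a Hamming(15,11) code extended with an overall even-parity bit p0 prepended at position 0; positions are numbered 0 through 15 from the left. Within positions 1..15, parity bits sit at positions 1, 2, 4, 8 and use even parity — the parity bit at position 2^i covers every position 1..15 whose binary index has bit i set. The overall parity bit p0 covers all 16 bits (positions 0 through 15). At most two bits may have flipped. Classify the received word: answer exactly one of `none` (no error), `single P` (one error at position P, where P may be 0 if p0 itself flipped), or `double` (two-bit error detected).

s1: b1⊕b3⊕b5⊕b7⊕b9⊕b11⊕b13⊕b15 = 0⊕1⊕1⊕0⊕1⊕1⊕0⊕1 = 1
s2: b2⊕b3⊕b6⊕b7⊕b10⊕b11⊕b14⊕b15 = 0⊕1⊕1⊕0⊕0⊕1⊕0⊕1 = 0
s4: b4⊕b5⊕b6⊕b7⊕b12⊕b13⊕b14⊕b15 = 0⊕1⊕1⊕0⊕1⊕0⊕0⊕1 = 0
s8: b8⊕b9⊕b10⊕b11⊕b12⊕b13⊕b14⊕b15 = 0⊕1⊕0⊕1⊕1⊕0⊕0⊕1 = 0
Syndrome (s8...s1) = 0001 → position 1.
Overall parity (XOR of all 16 bits, including p0): 0⊕0⊕0⊕1⊕0⊕1⊕1⊕0⊕0⊕1⊕0⊕1⊕1⊕0⊕0⊕1 = 1
Overall=1, syndrome position=1 → single-bit error at position 1.

single 1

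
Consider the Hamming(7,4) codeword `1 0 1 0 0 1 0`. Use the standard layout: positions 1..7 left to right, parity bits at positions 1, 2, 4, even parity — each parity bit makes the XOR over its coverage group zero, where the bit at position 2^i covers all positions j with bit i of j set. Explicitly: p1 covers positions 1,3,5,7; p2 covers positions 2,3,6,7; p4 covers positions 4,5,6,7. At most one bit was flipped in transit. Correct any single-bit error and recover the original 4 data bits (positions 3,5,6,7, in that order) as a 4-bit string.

s1: b1⊕b3⊕b5⊕b7 = 1⊕1⊕0⊕0 = 0
s2: b2⊕b3⊕b6⊕b7 = 0⊕1⊕1⊕0 = 0
s4: b4⊕b5⊕b6⊕b7 = 0⊕0⊕1⊕0 = 1
Syndrome (s4...s1) = 100 → position 4.
Flip bit 4: corrected codeword = 1011010
Data bits at positions 3,5,6,7: 1010

1010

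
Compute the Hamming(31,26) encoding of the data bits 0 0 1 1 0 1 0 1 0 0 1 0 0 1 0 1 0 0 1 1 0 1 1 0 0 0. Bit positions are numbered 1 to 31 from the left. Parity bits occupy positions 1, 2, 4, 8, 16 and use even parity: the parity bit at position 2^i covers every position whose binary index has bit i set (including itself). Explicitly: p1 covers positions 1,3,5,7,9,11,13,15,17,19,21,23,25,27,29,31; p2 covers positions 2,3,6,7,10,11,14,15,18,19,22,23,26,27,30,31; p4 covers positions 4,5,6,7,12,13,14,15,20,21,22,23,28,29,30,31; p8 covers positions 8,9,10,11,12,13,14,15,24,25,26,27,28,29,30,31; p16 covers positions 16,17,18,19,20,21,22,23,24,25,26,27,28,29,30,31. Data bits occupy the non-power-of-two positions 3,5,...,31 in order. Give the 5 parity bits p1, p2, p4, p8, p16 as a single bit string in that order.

00010

Place data bits at non-power-of-two positions: b3=0, b5=0, b6=1, b7=1, b9=0, b10=1, b11=0, b12=1, b13=0, b14=0, b15=1, b17=0, b18=0, b19=1, b20=0, b21=1, b22=0, b23=0, b24=1, b25=1, b26=0, b27=1, b28=1, b29=0, b30=0, b31=0.
p1 = XOR of data positions {3,5,7,9,11,13,15,17,19,21,23,25,27,29,31} = 0⊕0⊕1⊕0⊕0⊕0⊕1⊕0⊕1⊕1⊕0⊕1⊕1⊕0⊕0 = 0
p2 = XOR of data positions {3,6,7,10,11,14,15,18,19,22,23,26,27,30,31} = 0⊕1⊕1⊕1⊕0⊕0⊕1⊕0⊕1⊕0⊕0⊕0⊕1⊕0⊕0 = 0
p4 = XOR of data positions {5,6,7,12,13,14,15,20,21,22,23,28,29,30,31} = 0⊕1⊕1⊕1⊕0⊕0⊕1⊕0⊕1⊕0⊕0⊕1⊕0⊕0⊕0 = 0
p8 = XOR of data positions {9,10,11,12,13,14,15,24,25,26,27,28,29,30,31} = 0⊕1⊕0⊕1⊕0⊕0⊕1⊕1⊕1⊕0⊕1⊕1⊕0⊕0⊕0 = 1
p16 = XOR of data positions {17,18,19,20,21,22,23,24,25,26,27,28,29,30,31} = 0⊕0⊕1⊕0⊕1⊕0⊕0⊕1⊕1⊕0⊕1⊕1⊕0⊕0⊕0 = 0
Parity bits p1,p2,p4,p8,p16 = 00010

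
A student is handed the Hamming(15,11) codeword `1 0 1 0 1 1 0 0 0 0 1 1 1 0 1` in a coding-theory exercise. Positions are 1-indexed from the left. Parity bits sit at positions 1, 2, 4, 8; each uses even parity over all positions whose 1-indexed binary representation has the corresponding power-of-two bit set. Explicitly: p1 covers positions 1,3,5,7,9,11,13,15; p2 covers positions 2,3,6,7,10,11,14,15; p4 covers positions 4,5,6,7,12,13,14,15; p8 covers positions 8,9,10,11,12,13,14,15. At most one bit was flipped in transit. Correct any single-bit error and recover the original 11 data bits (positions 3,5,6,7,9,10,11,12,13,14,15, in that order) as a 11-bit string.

s1: b1⊕b3⊕b5⊕b7⊕b9⊕b11⊕b13⊕b15 = 1⊕1⊕1⊕0⊕0⊕1⊕1⊕1 = 0
s2: b2⊕b3⊕b6⊕b7⊕b10⊕b11⊕b14⊕b15 = 0⊕1⊕1⊕0⊕0⊕1⊕0⊕1 = 0
s4: b4⊕b5⊕b6⊕b7⊕b12⊕b13⊕b14⊕b15 = 0⊕1⊕1⊕0⊕1⊕1⊕0⊕1 = 1
s8: b8⊕b9⊕b10⊕b11⊕b12⊕b13⊕b14⊕b15 = 0⊕0⊕0⊕1⊕1⊕1⊕0⊕1 = 0
Syndrome (s8...s1) = 0100 → position 4.
Flip bit 4: corrected codeword = 101111000011101
Data bits at positions 3,5,6,7,9,10,11,12,13,14,15: 11100011101

11100011101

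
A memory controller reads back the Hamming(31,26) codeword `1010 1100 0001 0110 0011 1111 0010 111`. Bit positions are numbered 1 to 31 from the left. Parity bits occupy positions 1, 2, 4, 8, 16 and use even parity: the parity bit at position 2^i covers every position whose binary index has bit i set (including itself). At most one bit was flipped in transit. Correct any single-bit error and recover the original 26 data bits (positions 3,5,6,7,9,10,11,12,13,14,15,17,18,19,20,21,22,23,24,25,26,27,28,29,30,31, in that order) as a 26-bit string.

s1: b1⊕b3⊕b5⊕b7⊕b9⊕b11⊕b13⊕b15⊕b17⊕b19⊕b21⊕b23⊕b25⊕b27⊕b29⊕b31 = 1⊕1⊕1⊕0⊕0⊕0⊕0⊕1⊕0⊕1⊕1⊕1⊕0⊕1⊕1⊕1 = 0
s2: b2⊕b3⊕b6⊕b7⊕b10⊕b11⊕b14⊕b15⊕b18⊕b19⊕b22⊕b23⊕b26⊕b27⊕b30⊕b31 = 0⊕1⊕1⊕0⊕0⊕0⊕1⊕1⊕0⊕1⊕1⊕1⊕0⊕1⊕1⊕1 = 0
s4: b4⊕b5⊕b6⊕b7⊕b12⊕b13⊕b14⊕b15⊕b20⊕b21⊕b22⊕b23⊕b28⊕b29⊕b30⊕b31 = 0⊕1⊕1⊕0⊕1⊕0⊕1⊕1⊕1⊕1⊕1⊕1⊕0⊕1⊕1⊕1 = 0
s8: b8⊕b9⊕b10⊕b11⊕b12⊕b13⊕b14⊕b15⊕b24⊕b25⊕b26⊕b27⊕b28⊕b29⊕b30⊕b31 = 0⊕0⊕0⊕0⊕1⊕0⊕1⊕1⊕1⊕0⊕0⊕1⊕0⊕1⊕1⊕1 = 0
s16: b16⊕b17⊕b18⊕b19⊕b20⊕b21⊕b22⊕b23⊕b24⊕b25⊕b26⊕b27⊕b28⊕b29⊕b30⊕b31 = 0⊕0⊕0⊕1⊕1⊕1⊕1⊕1⊕1⊕0⊕0⊕1⊕0⊕1⊕1⊕1 = 0
Syndrome (s16...s1) = 00000 → position 0 (no error).
No correction needed.
Data bits at positions 3,5,6,7,9,10,11,12,13,14,15,17,18,19,20,21,22,23,24,25,26,27,28,29,30,31: 11100001011001111110010111

11100001011001111110010111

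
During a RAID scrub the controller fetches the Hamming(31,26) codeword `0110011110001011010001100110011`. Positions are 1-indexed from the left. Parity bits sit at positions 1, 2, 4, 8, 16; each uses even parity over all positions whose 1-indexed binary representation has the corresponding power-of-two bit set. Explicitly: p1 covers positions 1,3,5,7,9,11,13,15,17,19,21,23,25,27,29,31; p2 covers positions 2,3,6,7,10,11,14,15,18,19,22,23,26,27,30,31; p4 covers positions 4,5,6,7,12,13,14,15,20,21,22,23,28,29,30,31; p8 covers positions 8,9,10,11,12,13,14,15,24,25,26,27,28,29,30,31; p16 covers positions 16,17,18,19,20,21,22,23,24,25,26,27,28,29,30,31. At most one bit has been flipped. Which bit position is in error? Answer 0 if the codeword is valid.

s1: b1⊕b3⊕b5⊕b7⊕b9⊕b11⊕b13⊕b15⊕b17⊕b19⊕b21⊕b23⊕b25⊕b27⊕b29⊕b31 = 0⊕1⊕0⊕1⊕1⊕0⊕1⊕1⊕0⊕0⊕0⊕1⊕0⊕1⊕0⊕1 = 0
s2: b2⊕b3⊕b6⊕b7⊕b10⊕b11⊕b14⊕b15⊕b18⊕b19⊕b22⊕b23⊕b26⊕b27⊕b30⊕b31 = 1⊕1⊕1⊕1⊕0⊕0⊕0⊕1⊕1⊕0⊕1⊕1⊕1⊕1⊕1⊕1 = 0
s4: b4⊕b5⊕b6⊕b7⊕b12⊕b13⊕b14⊕b15⊕b20⊕b21⊕b22⊕b23⊕b28⊕b29⊕b30⊕b31 = 0⊕0⊕1⊕1⊕0⊕1⊕0⊕1⊕0⊕0⊕1⊕1⊕0⊕0⊕1⊕1 = 0
s8: b8⊕b9⊕b10⊕b11⊕b12⊕b13⊕b14⊕b15⊕b24⊕b25⊕b26⊕b27⊕b28⊕b29⊕b30⊕b31 = 1⊕1⊕0⊕0⊕0⊕1⊕0⊕1⊕0⊕0⊕1⊕1⊕0⊕0⊕1⊕1 = 0
s16: b16⊕b17⊕b18⊕b19⊕b20⊕b21⊕b22⊕b23⊕b24⊕b25⊕b26⊕b27⊕b28⊕b29⊕b30⊕b31 = 1⊕0⊕1⊕0⊕0⊕0⊕1⊕1⊕0⊕0⊕1⊕1⊕0⊕0⊕1⊕1 = 0
Syndrome (s16...s1) = 00000 → position 0 (no error).

0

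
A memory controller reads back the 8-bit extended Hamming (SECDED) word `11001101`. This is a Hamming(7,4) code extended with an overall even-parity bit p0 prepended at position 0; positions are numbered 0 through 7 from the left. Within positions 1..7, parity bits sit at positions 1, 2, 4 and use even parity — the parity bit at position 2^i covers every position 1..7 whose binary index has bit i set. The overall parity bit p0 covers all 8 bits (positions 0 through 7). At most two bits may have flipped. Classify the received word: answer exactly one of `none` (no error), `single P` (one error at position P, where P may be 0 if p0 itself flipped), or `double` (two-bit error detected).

s1: b1⊕b3⊕b5⊕b7 = 1⊕0⊕1⊕1 = 1
s2: b2⊕b3⊕b6⊕b7 = 0⊕0⊕0⊕1 = 1
s4: b4⊕b5⊕b6⊕b7 = 1⊕1⊕0⊕1 = 1
Syndrome (s4...s1) = 111 → position 7.
Overall parity (XOR of all 8 bits, including p0): 1⊕1⊕0⊕0⊕1⊕1⊕0⊕1 = 1
Overall=1, syndrome position=7 → single-bit error at position 7.

single 7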